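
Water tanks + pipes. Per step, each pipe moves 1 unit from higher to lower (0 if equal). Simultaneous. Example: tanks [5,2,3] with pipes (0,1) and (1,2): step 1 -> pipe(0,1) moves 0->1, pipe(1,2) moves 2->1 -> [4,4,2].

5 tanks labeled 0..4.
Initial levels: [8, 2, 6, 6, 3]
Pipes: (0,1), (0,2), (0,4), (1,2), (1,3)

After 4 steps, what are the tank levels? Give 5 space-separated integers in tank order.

Answer: 5 6 4 5 5

Derivation:
Step 1: flows [0->1,0->2,0->4,2->1,3->1] -> levels [5 5 6 5 4]
Step 2: flows [0=1,2->0,0->4,2->1,1=3] -> levels [5 6 4 5 5]
Step 3: flows [1->0,0->2,0=4,1->2,1->3] -> levels [5 3 6 6 5]
Step 4: flows [0->1,2->0,0=4,2->1,3->1] -> levels [5 6 4 5 5]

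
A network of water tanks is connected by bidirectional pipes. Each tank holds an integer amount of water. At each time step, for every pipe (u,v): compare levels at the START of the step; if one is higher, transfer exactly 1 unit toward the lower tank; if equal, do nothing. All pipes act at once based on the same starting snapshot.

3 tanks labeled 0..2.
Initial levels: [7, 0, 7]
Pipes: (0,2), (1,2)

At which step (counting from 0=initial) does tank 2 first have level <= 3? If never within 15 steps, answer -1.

Step 1: flows [0=2,2->1] -> levels [7 1 6]
Step 2: flows [0->2,2->1] -> levels [6 2 6]
Step 3: flows [0=2,2->1] -> levels [6 3 5]
Step 4: flows [0->2,2->1] -> levels [5 4 5]
Step 5: flows [0=2,2->1] -> levels [5 5 4]
Step 6: flows [0->2,1->2] -> levels [4 4 6]
Step 7: flows [2->0,2->1] -> levels [5 5 4]
  -> period-2 cycle (repeats step 5); tank 2 never drops to <=3
Tank 2 never reaches <=3 within 15 steps

Answer: -1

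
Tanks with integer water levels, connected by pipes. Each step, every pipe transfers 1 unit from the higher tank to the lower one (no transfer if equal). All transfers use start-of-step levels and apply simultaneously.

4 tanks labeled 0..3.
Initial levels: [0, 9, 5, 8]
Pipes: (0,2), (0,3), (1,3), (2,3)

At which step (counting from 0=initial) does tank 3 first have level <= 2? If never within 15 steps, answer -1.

Answer: -1

Derivation:
Step 1: flows [2->0,3->0,1->3,3->2] -> levels [2 8 5 7]
Step 2: flows [2->0,3->0,1->3,3->2] -> levels [4 7 5 6]
Step 3: flows [2->0,3->0,1->3,3->2] -> levels [6 6 5 5]
Step 4: flows [0->2,0->3,1->3,2=3] -> levels [4 5 6 7]
Step 5: flows [2->0,3->0,3->1,3->2] -> levels [6 6 6 4]
Step 6: flows [0=2,0->3,1->3,2->3] -> levels [5 5 5 7]
Step 7: flows [0=2,3->0,3->1,3->2] -> levels [6 6 6 4]
  -> period-2 cycle (repeats step 5); tank 3 never drops to <=2
Tank 3 never reaches <=2 within 15 steps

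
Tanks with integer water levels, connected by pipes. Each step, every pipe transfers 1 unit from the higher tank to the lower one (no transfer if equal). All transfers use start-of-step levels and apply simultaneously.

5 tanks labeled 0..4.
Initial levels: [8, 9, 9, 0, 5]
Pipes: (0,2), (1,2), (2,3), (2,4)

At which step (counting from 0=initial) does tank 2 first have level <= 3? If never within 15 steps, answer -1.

Answer: -1

Derivation:
Step 1: flows [2->0,1=2,2->3,2->4] -> levels [9 9 6 1 6]
Step 2: flows [0->2,1->2,2->3,2=4] -> levels [8 8 7 2 6]
Step 3: flows [0->2,1->2,2->3,2->4] -> levels [7 7 7 3 7]
Step 4: flows [0=2,1=2,2->3,2=4] -> levels [7 7 6 4 7]
Step 5: flows [0->2,1->2,2->3,4->2] -> levels [6 6 8 5 6]
Step 6: flows [2->0,2->1,2->3,2->4] -> levels [7 7 4 6 7]
Step 7: flows [0->2,1->2,3->2,4->2] -> levels [6 6 8 5 6]
  -> period-2 cycle (repeats step 5); tank 2 never drops to <=3
Tank 2 never reaches <=3 within 15 steps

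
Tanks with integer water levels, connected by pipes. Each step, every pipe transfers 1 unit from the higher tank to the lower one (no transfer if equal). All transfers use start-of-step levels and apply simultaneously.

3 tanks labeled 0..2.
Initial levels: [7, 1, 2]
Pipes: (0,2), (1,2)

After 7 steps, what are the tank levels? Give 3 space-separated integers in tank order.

Step 1: flows [0->2,2->1] -> levels [6 2 2]
Step 2: flows [0->2,1=2] -> levels [5 2 3]
Step 3: flows [0->2,2->1] -> levels [4 3 3]
Step 4: flows [0->2,1=2] -> levels [3 3 4]
Step 5: flows [2->0,2->1] -> levels [4 4 2]
Step 6: flows [0->2,1->2] -> levels [3 3 4]
  -> period-2 cycle: step 6 state = step 4 state
  -> state at step 7: (7-4) mod 2 = 1, same as step 5 -> [4 4 2]

Answer: 4 4 2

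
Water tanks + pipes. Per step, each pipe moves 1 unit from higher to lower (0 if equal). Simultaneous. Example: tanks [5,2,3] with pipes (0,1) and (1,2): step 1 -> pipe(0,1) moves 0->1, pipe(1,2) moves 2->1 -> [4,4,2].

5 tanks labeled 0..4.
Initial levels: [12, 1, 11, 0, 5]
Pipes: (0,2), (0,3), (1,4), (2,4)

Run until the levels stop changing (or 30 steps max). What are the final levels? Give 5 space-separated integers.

Answer: 7 5 5 5 7

Derivation:
Step 1: flows [0->2,0->3,4->1,2->4] -> levels [10 2 11 1 5]
Step 2: flows [2->0,0->3,4->1,2->4] -> levels [10 3 9 2 5]
Step 3: flows [0->2,0->3,4->1,2->4] -> levels [8 4 9 3 5]
Step 4: flows [2->0,0->3,4->1,2->4] -> levels [8 5 7 4 5]
Step 5: flows [0->2,0->3,1=4,2->4] -> levels [6 5 7 5 6]
Step 6: flows [2->0,0->3,4->1,2->4] -> levels [6 6 5 6 6]
Step 7: flows [0->2,0=3,1=4,4->2] -> levels [5 6 7 6 5]
Step 8: flows [2->0,3->0,1->4,2->4] -> levels [7 5 5 5 7]
Step 9: flows [0->2,0->3,4->1,4->2] -> levels [5 6 7 6 5]
  -> period-2 cycle: step 9 state = step 7 state; never stabilizes
  -> state at step 30: (30-7) mod 2 = 1, same as step 8 -> [7 5 5 5 7]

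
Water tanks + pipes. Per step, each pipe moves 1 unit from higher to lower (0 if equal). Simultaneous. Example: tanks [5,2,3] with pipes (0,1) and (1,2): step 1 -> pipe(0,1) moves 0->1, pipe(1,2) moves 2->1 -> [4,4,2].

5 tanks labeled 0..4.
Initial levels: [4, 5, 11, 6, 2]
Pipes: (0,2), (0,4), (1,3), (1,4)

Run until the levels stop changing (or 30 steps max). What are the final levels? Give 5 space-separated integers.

Answer: 5 4 7 5 7

Derivation:
Step 1: flows [2->0,0->4,3->1,1->4] -> levels [4 5 10 5 4]
Step 2: flows [2->0,0=4,1=3,1->4] -> levels [5 4 9 5 5]
Step 3: flows [2->0,0=4,3->1,4->1] -> levels [6 6 8 4 4]
Step 4: flows [2->0,0->4,1->3,1->4] -> levels [6 4 7 5 6]
Step 5: flows [2->0,0=4,3->1,4->1] -> levels [7 6 6 4 5]
Step 6: flows [0->2,0->4,1->3,1->4] -> levels [5 4 7 5 7]
Step 7: flows [2->0,4->0,3->1,4->1] -> levels [7 6 6 4 5]
  -> period-2 cycle: step 7 state = step 5 state; never stabilizes
  -> state at step 30: (30-5) mod 2 = 1, same as step 6 -> [5 4 7 5 7]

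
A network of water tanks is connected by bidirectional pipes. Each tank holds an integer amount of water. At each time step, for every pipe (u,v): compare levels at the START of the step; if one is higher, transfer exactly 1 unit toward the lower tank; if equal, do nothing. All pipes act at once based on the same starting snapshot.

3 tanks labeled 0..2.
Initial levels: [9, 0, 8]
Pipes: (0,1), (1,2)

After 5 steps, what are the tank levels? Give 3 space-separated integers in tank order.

Step 1: flows [0->1,2->1] -> levels [8 2 7]
Step 2: flows [0->1,2->1] -> levels [7 4 6]
Step 3: flows [0->1,2->1] -> levels [6 6 5]
Step 4: flows [0=1,1->2] -> levels [6 5 6]
Step 5: flows [0->1,2->1] -> levels [5 7 5]

Answer: 5 7 5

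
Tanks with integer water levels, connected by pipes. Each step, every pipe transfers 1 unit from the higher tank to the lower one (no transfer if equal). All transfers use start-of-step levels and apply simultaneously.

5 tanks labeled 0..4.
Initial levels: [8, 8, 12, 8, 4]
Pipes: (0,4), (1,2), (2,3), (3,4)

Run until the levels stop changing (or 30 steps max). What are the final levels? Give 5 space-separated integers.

Answer: 7 9 7 8 9

Derivation:
Step 1: flows [0->4,2->1,2->3,3->4] -> levels [7 9 10 8 6]
Step 2: flows [0->4,2->1,2->3,3->4] -> levels [6 10 8 8 8]
Step 3: flows [4->0,1->2,2=3,3=4] -> levels [7 9 9 8 7]
Step 4: flows [0=4,1=2,2->3,3->4] -> levels [7 9 8 8 8]
Step 5: flows [4->0,1->2,2=3,3=4] -> levels [8 8 9 8 7]
Step 6: flows [0->4,2->1,2->3,3->4] -> levels [7 9 7 8 9]
Step 7: flows [4->0,1->2,3->2,4->3] -> levels [8 8 9 8 7]
  -> period-2 cycle: step 7 state = step 5 state; never stabilizes
  -> state at step 30: (30-5) mod 2 = 1, same as step 6 -> [7 9 7 8 9]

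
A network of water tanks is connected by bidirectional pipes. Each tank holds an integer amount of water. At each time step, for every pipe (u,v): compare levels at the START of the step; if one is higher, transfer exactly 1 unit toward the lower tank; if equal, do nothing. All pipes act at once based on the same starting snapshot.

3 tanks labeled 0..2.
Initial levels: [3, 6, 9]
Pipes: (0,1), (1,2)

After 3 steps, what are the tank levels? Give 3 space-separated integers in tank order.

Step 1: flows [1->0,2->1] -> levels [4 6 8]
Step 2: flows [1->0,2->1] -> levels [5 6 7]
Step 3: flows [1->0,2->1] -> levels [6 6 6]

Answer: 6 6 6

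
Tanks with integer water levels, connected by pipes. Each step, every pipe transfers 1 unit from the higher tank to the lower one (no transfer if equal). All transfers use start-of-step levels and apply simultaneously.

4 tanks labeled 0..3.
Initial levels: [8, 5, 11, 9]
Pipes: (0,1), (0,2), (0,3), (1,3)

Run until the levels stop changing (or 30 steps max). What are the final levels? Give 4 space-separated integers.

Step 1: flows [0->1,2->0,3->0,3->1] -> levels [9 7 10 7]
Step 2: flows [0->1,2->0,0->3,1=3] -> levels [8 8 9 8]
Step 3: flows [0=1,2->0,0=3,1=3] -> levels [9 8 8 8]
Step 4: flows [0->1,0->2,0->3,1=3] -> levels [6 9 9 9]
Step 5: flows [1->0,2->0,3->0,1=3] -> levels [9 8 8 8]
  -> period-2 cycle: step 5 state = step 3 state; never stabilizes
  -> state at step 30: (30-3) mod 2 = 1, same as step 4 -> [6 9 9 9]

Answer: 6 9 9 9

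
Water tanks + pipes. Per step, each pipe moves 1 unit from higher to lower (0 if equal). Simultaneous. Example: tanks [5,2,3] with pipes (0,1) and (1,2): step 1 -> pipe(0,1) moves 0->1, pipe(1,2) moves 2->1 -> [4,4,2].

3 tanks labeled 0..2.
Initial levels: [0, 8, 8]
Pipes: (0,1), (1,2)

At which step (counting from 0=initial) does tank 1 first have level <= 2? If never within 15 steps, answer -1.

Answer: -1

Derivation:
Step 1: flows [1->0,1=2] -> levels [1 7 8]
Step 2: flows [1->0,2->1] -> levels [2 7 7]
Step 3: flows [1->0,1=2] -> levels [3 6 7]
Step 4: flows [1->0,2->1] -> levels [4 6 6]
Step 5: flows [1->0,1=2] -> levels [5 5 6]
Step 6: flows [0=1,2->1] -> levels [5 6 5]
Step 7: flows [1->0,1->2] -> levels [6 4 6]
Step 8: flows [0->1,2->1] -> levels [5 6 5]
  -> period-2 cycle (repeats step 6); tank 1 never drops to <=2
Tank 1 never reaches <=2 within 15 steps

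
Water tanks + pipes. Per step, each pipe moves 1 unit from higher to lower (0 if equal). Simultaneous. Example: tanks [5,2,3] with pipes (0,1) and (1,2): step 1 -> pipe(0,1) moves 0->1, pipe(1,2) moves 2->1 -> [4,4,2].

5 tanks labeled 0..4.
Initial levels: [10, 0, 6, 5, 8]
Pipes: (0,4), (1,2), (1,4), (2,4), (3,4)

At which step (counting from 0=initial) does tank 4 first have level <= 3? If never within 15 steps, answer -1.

Answer: -1

Derivation:
Step 1: flows [0->4,2->1,4->1,4->2,4->3] -> levels [9 2 6 6 6]
Step 2: flows [0->4,2->1,4->1,2=4,3=4] -> levels [8 4 5 6 6]
Step 3: flows [0->4,2->1,4->1,4->2,3=4] -> levels [7 6 5 6 5]
Step 4: flows [0->4,1->2,1->4,2=4,3->4] -> levels [6 4 6 5 8]
Step 5: flows [4->0,2->1,4->1,4->2,4->3] -> levels [7 6 6 6 4]
Step 6: flows [0->4,1=2,1->4,2->4,3->4] -> levels [6 5 5 5 8]
Step 7: flows [4->0,1=2,4->1,4->2,4->3] -> levels [7 6 6 6 4]
  -> period-2 cycle (repeats step 5); tank 4 never drops to <=3
Tank 4 never reaches <=3 within 15 steps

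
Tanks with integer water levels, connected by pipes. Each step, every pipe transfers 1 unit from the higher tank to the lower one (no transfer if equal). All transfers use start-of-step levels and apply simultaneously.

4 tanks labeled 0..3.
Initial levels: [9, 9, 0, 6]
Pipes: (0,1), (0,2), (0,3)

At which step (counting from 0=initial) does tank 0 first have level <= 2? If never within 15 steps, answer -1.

Step 1: flows [0=1,0->2,0->3] -> levels [7 9 1 7]
Step 2: flows [1->0,0->2,0=3] -> levels [7 8 2 7]
Step 3: flows [1->0,0->2,0=3] -> levels [7 7 3 7]
Step 4: flows [0=1,0->2,0=3] -> levels [6 7 4 7]
Step 5: flows [1->0,0->2,3->0] -> levels [7 6 5 6]
Step 6: flows [0->1,0->2,0->3] -> levels [4 7 6 7]
Step 7: flows [1->0,2->0,3->0] -> levels [7 6 5 6]
  -> period-2 cycle (repeats step 5); tank 0 never drops to <=2
Tank 0 never reaches <=2 within 15 steps

Answer: -1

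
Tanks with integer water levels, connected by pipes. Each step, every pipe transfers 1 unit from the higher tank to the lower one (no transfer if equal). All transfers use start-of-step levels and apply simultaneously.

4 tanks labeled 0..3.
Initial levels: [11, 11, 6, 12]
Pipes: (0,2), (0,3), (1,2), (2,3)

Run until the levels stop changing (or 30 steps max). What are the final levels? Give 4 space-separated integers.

Answer: 9 9 12 10

Derivation:
Step 1: flows [0->2,3->0,1->2,3->2] -> levels [11 10 9 10]
Step 2: flows [0->2,0->3,1->2,3->2] -> levels [9 9 12 10]
Step 3: flows [2->0,3->0,2->1,2->3] -> levels [11 10 9 10]
  -> period-2 cycle: step 3 state = step 1 state; never stabilizes
  -> state at step 30: (30-1) mod 2 = 1, same as step 2 -> [9 9 12 10]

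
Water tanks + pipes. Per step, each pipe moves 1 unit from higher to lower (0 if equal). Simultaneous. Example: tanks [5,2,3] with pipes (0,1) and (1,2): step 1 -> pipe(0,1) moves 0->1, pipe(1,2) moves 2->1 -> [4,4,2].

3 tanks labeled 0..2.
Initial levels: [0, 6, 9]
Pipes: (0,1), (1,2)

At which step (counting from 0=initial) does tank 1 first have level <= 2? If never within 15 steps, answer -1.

Answer: -1

Derivation:
Step 1: flows [1->0,2->1] -> levels [1 6 8]
Step 2: flows [1->0,2->1] -> levels [2 6 7]
Step 3: flows [1->0,2->1] -> levels [3 6 6]
Step 4: flows [1->0,1=2] -> levels [4 5 6]
Step 5: flows [1->0,2->1] -> levels [5 5 5]
Step 6: flows [0=1,1=2] -> levels [5 5 5]
  -> stable; tank 1 stays at 5 > 2
Tank 1 never reaches <=2 within 15 steps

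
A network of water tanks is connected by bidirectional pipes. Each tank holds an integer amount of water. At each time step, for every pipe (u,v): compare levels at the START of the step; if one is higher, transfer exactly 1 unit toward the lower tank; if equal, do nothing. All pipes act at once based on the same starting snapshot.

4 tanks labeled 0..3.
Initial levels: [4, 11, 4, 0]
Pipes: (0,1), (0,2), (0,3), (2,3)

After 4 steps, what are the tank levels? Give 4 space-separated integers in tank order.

Step 1: flows [1->0,0=2,0->3,2->3] -> levels [4 10 3 2]
Step 2: flows [1->0,0->2,0->3,2->3] -> levels [3 9 3 4]
Step 3: flows [1->0,0=2,3->0,3->2] -> levels [5 8 4 2]
Step 4: flows [1->0,0->2,0->3,2->3] -> levels [4 7 4 4]

Answer: 4 7 4 4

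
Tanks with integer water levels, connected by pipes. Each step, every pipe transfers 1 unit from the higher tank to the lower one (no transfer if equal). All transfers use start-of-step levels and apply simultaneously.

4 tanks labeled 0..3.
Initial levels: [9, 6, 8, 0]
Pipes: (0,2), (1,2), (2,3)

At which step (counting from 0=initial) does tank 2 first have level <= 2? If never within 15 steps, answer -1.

Answer: -1

Derivation:
Step 1: flows [0->2,2->1,2->3] -> levels [8 7 7 1]
Step 2: flows [0->2,1=2,2->3] -> levels [7 7 7 2]
Step 3: flows [0=2,1=2,2->3] -> levels [7 7 6 3]
Step 4: flows [0->2,1->2,2->3] -> levels [6 6 7 4]
Step 5: flows [2->0,2->1,2->3] -> levels [7 7 4 5]
Step 6: flows [0->2,1->2,3->2] -> levels [6 6 7 4]
  -> period-2 cycle (repeats step 4); tank 2 never drops to <=2
Tank 2 never reaches <=2 within 15 steps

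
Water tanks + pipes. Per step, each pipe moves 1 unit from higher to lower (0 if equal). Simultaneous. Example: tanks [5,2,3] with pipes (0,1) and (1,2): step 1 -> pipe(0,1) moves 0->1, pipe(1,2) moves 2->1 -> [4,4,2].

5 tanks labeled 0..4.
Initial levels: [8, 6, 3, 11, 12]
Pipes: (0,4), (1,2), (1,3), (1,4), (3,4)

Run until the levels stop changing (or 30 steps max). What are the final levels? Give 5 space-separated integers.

Step 1: flows [4->0,1->2,3->1,4->1,4->3] -> levels [9 7 4 11 9]
Step 2: flows [0=4,1->2,3->1,4->1,3->4] -> levels [9 8 5 9 9]
Step 3: flows [0=4,1->2,3->1,4->1,3=4] -> levels [9 9 6 8 8]
Step 4: flows [0->4,1->2,1->3,1->4,3=4] -> levels [8 6 7 9 10]
Step 5: flows [4->0,2->1,3->1,4->1,4->3] -> levels [9 9 6 9 7]
Step 6: flows [0->4,1->2,1=3,1->4,3->4] -> levels [8 7 7 8 10]
Step 7: flows [4->0,1=2,3->1,4->1,4->3] -> levels [9 9 7 8 7]
Step 8: flows [0->4,1->2,1->3,1->4,3->4] -> levels [8 6 8 8 10]
Step 9: flows [4->0,2->1,3->1,4->1,4->3] -> levels [9 9 7 8 7]
  -> period-2 cycle: step 9 state = step 7 state; never stabilizes
  -> state at step 30: (30-7) mod 2 = 1, same as step 8 -> [8 6 8 8 10]

Answer: 8 6 8 8 10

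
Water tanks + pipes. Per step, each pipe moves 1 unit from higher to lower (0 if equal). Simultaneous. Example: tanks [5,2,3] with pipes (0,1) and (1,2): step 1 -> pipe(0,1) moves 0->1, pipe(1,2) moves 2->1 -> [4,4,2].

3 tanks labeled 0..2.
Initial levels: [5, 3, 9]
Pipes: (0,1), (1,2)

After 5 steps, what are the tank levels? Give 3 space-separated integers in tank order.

Step 1: flows [0->1,2->1] -> levels [4 5 8]
Step 2: flows [1->0,2->1] -> levels [5 5 7]
Step 3: flows [0=1,2->1] -> levels [5 6 6]
Step 4: flows [1->0,1=2] -> levels [6 5 6]
Step 5: flows [0->1,2->1] -> levels [5 7 5]

Answer: 5 7 5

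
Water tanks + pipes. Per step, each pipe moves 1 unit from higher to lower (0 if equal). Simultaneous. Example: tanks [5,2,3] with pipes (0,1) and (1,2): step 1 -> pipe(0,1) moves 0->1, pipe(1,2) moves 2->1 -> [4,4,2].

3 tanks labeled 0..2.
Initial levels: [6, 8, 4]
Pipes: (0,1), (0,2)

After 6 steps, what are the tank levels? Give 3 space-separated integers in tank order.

Answer: 6 6 6

Derivation:
Step 1: flows [1->0,0->2] -> levels [6 7 5]
Step 2: flows [1->0,0->2] -> levels [6 6 6]
Step 3: flows [0=1,0=2] -> levels [6 6 6]
  -> stable; steps 4..6 unchanged -> [6 6 6]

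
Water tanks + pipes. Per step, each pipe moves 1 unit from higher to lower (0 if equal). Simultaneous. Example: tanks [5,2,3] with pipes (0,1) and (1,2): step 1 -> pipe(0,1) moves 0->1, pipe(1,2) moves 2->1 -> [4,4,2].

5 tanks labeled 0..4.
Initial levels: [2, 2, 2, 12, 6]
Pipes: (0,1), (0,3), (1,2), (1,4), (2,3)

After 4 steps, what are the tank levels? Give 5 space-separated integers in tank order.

Answer: 5 6 5 4 4

Derivation:
Step 1: flows [0=1,3->0,1=2,4->1,3->2] -> levels [3 3 3 10 5]
Step 2: flows [0=1,3->0,1=2,4->1,3->2] -> levels [4 4 4 8 4]
Step 3: flows [0=1,3->0,1=2,1=4,3->2] -> levels [5 4 5 6 4]
Step 4: flows [0->1,3->0,2->1,1=4,3->2] -> levels [5 6 5 4 4]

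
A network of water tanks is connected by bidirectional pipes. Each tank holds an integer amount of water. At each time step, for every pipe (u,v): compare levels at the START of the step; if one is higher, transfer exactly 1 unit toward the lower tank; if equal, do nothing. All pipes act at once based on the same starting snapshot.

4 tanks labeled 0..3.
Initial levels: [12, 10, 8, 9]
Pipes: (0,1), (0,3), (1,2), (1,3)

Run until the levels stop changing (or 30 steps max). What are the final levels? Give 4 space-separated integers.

Step 1: flows [0->1,0->3,1->2,1->3] -> levels [10 9 9 11]
Step 2: flows [0->1,3->0,1=2,3->1] -> levels [10 11 9 9]
Step 3: flows [1->0,0->3,1->2,1->3] -> levels [10 8 10 11]
Step 4: flows [0->1,3->0,2->1,3->1] -> levels [10 11 9 9]
  -> period-2 cycle: step 4 state = step 2 state; never stabilizes
  -> state at step 30: (30-2) mod 2 = 0, same as step 2 -> [10 11 9 9]

Answer: 10 11 9 9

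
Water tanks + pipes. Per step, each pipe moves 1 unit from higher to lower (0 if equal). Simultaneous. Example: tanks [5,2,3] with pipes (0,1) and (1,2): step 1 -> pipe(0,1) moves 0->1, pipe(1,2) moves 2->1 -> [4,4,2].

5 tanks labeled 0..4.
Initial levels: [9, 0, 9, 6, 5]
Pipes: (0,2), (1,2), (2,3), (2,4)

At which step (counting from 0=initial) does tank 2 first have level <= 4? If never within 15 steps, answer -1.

Answer: 5

Derivation:
Step 1: flows [0=2,2->1,2->3,2->4] -> levels [9 1 6 7 6]
Step 2: flows [0->2,2->1,3->2,2=4] -> levels [8 2 7 6 6]
Step 3: flows [0->2,2->1,2->3,2->4] -> levels [7 3 5 7 7]
Step 4: flows [0->2,2->1,3->2,4->2] -> levels [6 4 7 6 6]
Step 5: flows [2->0,2->1,2->3,2->4] -> levels [7 5 3 7 7]
Tank 2 first reaches <=4 at step 5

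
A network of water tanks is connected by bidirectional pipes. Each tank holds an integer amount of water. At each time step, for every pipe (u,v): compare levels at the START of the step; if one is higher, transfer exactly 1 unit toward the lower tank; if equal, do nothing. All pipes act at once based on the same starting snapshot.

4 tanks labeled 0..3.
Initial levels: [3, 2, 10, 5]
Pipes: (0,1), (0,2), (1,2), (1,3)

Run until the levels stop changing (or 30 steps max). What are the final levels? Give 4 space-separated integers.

Answer: 5 4 6 5

Derivation:
Step 1: flows [0->1,2->0,2->1,3->1] -> levels [3 5 8 4]
Step 2: flows [1->0,2->0,2->1,1->3] -> levels [5 4 6 5]
Step 3: flows [0->1,2->0,2->1,3->1] -> levels [5 7 4 4]
Step 4: flows [1->0,0->2,1->2,1->3] -> levels [5 4 6 5]
  -> period-2 cycle: step 4 state = step 2 state; never stabilizes
  -> state at step 30: (30-2) mod 2 = 0, same as step 2 -> [5 4 6 5]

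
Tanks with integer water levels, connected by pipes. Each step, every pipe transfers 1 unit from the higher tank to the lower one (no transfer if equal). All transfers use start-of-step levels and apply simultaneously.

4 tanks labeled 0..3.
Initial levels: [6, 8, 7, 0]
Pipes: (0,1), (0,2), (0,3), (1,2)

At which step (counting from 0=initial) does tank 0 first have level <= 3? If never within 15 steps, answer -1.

Answer: 6

Derivation:
Step 1: flows [1->0,2->0,0->3,1->2] -> levels [7 6 7 1]
Step 2: flows [0->1,0=2,0->3,2->1] -> levels [5 8 6 2]
Step 3: flows [1->0,2->0,0->3,1->2] -> levels [6 6 6 3]
Step 4: flows [0=1,0=2,0->3,1=2] -> levels [5 6 6 4]
Step 5: flows [1->0,2->0,0->3,1=2] -> levels [6 5 5 5]
Step 6: flows [0->1,0->2,0->3,1=2] -> levels [3 6 6 6]
Tank 0 first reaches <=3 at step 6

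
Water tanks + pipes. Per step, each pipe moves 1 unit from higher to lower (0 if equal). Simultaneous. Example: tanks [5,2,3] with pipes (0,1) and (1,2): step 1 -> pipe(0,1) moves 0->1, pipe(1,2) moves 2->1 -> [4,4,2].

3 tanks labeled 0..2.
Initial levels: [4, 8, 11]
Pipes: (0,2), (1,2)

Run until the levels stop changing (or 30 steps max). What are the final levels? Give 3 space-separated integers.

Answer: 8 8 7

Derivation:
Step 1: flows [2->0,2->1] -> levels [5 9 9]
Step 2: flows [2->0,1=2] -> levels [6 9 8]
Step 3: flows [2->0,1->2] -> levels [7 8 8]
Step 4: flows [2->0,1=2] -> levels [8 8 7]
Step 5: flows [0->2,1->2] -> levels [7 7 9]
Step 6: flows [2->0,2->1] -> levels [8 8 7]
  -> period-2 cycle: step 6 state = step 4 state; never stabilizes
  -> state at step 30: (30-4) mod 2 = 0, same as step 4 -> [8 8 7]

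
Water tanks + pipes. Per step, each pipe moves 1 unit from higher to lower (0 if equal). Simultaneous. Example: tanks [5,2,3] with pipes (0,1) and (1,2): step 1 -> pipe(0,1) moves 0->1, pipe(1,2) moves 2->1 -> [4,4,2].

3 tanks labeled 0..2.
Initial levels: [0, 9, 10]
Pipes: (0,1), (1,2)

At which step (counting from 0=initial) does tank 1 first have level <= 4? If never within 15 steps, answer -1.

Step 1: flows [1->0,2->1] -> levels [1 9 9]
Step 2: flows [1->0,1=2] -> levels [2 8 9]
Step 3: flows [1->0,2->1] -> levels [3 8 8]
Step 4: flows [1->0,1=2] -> levels [4 7 8]
Step 5: flows [1->0,2->1] -> levels [5 7 7]
Step 6: flows [1->0,1=2] -> levels [6 6 7]
Step 7: flows [0=1,2->1] -> levels [6 7 6]
Step 8: flows [1->0,1->2] -> levels [7 5 7]
Step 9: flows [0->1,2->1] -> levels [6 7 6]
  -> period-2 cycle (repeats step 7); tank 1 never drops to <=4
Tank 1 never reaches <=4 within 15 steps

Answer: -1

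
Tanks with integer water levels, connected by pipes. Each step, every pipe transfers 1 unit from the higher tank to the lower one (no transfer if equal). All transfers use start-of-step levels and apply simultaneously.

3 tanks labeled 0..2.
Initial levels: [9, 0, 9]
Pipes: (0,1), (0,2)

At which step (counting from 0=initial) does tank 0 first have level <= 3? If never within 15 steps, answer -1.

Answer: -1

Derivation:
Step 1: flows [0->1,0=2] -> levels [8 1 9]
Step 2: flows [0->1,2->0] -> levels [8 2 8]
Step 3: flows [0->1,0=2] -> levels [7 3 8]
Step 4: flows [0->1,2->0] -> levels [7 4 7]
Step 5: flows [0->1,0=2] -> levels [6 5 7]
Step 6: flows [0->1,2->0] -> levels [6 6 6]
Step 7: flows [0=1,0=2] -> levels [6 6 6]
  -> stable; tank 0 stays at 6 > 3
Tank 0 never reaches <=3 within 15 steps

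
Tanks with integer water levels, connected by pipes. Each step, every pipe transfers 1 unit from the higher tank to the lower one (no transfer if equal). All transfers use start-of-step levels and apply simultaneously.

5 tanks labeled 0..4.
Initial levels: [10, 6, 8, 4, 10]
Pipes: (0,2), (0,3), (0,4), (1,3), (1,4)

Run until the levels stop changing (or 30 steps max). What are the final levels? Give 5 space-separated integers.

Step 1: flows [0->2,0->3,0=4,1->3,4->1] -> levels [8 6 9 6 9]
Step 2: flows [2->0,0->3,4->0,1=3,4->1] -> levels [9 7 8 7 7]
Step 3: flows [0->2,0->3,0->4,1=3,1=4] -> levels [6 7 9 8 8]
Step 4: flows [2->0,3->0,4->0,3->1,4->1] -> levels [9 9 8 6 6]
Step 5: flows [0->2,0->3,0->4,1->3,1->4] -> levels [6 7 9 8 8]
  -> period-2 cycle: step 5 state = step 3 state; never stabilizes
  -> state at step 30: (30-3) mod 2 = 1, same as step 4 -> [9 9 8 6 6]

Answer: 9 9 8 6 6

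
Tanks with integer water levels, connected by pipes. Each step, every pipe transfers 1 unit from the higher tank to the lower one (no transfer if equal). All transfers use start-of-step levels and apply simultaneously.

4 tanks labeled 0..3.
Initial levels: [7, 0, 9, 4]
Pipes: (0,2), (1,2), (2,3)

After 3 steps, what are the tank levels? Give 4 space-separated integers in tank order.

Answer: 6 3 6 5

Derivation:
Step 1: flows [2->0,2->1,2->3] -> levels [8 1 6 5]
Step 2: flows [0->2,2->1,2->3] -> levels [7 2 5 6]
Step 3: flows [0->2,2->1,3->2] -> levels [6 3 6 5]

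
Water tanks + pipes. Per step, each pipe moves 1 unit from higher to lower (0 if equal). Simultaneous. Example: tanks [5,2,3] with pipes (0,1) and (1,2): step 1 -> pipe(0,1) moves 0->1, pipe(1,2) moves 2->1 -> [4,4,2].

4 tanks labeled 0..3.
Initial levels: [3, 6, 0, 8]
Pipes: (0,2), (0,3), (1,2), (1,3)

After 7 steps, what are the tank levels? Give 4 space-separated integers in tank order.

Step 1: flows [0->2,3->0,1->2,3->1] -> levels [3 6 2 6]
Step 2: flows [0->2,3->0,1->2,1=3] -> levels [3 5 4 5]
Step 3: flows [2->0,3->0,1->2,1=3] -> levels [5 4 4 4]
Step 4: flows [0->2,0->3,1=2,1=3] -> levels [3 4 5 5]
Step 5: flows [2->0,3->0,2->1,3->1] -> levels [5 6 3 3]
Step 6: flows [0->2,0->3,1->2,1->3] -> levels [3 4 5 5]
  -> period-2 cycle: step 6 state = step 4 state
  -> state at step 7: (7-4) mod 2 = 1, same as step 5 -> [5 6 3 3]

Answer: 5 6 3 3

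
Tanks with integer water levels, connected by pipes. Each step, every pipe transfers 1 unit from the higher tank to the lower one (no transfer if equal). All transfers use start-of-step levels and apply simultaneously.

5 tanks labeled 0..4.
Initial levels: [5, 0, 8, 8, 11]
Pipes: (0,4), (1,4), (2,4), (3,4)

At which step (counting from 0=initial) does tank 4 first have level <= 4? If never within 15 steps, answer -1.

Step 1: flows [4->0,4->1,4->2,4->3] -> levels [6 1 9 9 7]
Step 2: flows [4->0,4->1,2->4,3->4] -> levels [7 2 8 8 7]
Step 3: flows [0=4,4->1,2->4,3->4] -> levels [7 3 7 7 8]
Step 4: flows [4->0,4->1,4->2,4->3] -> levels [8 4 8 8 4]
Tank 4 first reaches <=4 at step 4

Answer: 4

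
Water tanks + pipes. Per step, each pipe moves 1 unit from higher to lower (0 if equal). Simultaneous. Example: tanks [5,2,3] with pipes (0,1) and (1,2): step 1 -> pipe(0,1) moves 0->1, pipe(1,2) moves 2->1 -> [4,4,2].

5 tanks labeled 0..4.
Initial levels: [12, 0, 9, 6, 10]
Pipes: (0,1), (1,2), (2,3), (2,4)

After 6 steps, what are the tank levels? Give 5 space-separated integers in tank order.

Step 1: flows [0->1,2->1,2->3,4->2] -> levels [11 2 8 7 9]
Step 2: flows [0->1,2->1,2->3,4->2] -> levels [10 4 7 8 8]
Step 3: flows [0->1,2->1,3->2,4->2] -> levels [9 6 8 7 7]
Step 4: flows [0->1,2->1,2->3,2->4] -> levels [8 8 5 8 8]
Step 5: flows [0=1,1->2,3->2,4->2] -> levels [8 7 8 7 7]
Step 6: flows [0->1,2->1,2->3,2->4] -> levels [7 9 5 8 8]

Answer: 7 9 5 8 8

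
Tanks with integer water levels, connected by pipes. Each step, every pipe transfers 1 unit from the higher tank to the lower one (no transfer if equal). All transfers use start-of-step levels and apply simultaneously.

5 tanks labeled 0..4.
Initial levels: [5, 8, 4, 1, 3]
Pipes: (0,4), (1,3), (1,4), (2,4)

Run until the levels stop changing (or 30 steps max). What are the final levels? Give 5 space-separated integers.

Step 1: flows [0->4,1->3,1->4,2->4] -> levels [4 6 3 2 6]
Step 2: flows [4->0,1->3,1=4,4->2] -> levels [5 5 4 3 4]
Step 3: flows [0->4,1->3,1->4,2=4] -> levels [4 3 4 4 6]
Step 4: flows [4->0,3->1,4->1,4->2] -> levels [5 5 5 3 3]
Step 5: flows [0->4,1->3,1->4,2->4] -> levels [4 3 4 4 6]
  -> period-2 cycle: step 5 state = step 3 state; never stabilizes
  -> state at step 30: (30-3) mod 2 = 1, same as step 4 -> [5 5 5 3 3]

Answer: 5 5 5 3 3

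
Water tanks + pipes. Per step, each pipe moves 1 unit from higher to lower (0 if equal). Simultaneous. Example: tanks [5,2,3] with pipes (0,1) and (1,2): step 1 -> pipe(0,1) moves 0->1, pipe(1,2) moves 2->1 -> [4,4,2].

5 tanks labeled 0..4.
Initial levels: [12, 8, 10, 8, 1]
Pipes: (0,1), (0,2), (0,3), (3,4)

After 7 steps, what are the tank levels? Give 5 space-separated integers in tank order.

Answer: 9 8 8 7 7

Derivation:
Step 1: flows [0->1,0->2,0->3,3->4] -> levels [9 9 11 8 2]
Step 2: flows [0=1,2->0,0->3,3->4] -> levels [9 9 10 8 3]
Step 3: flows [0=1,2->0,0->3,3->4] -> levels [9 9 9 8 4]
Step 4: flows [0=1,0=2,0->3,3->4] -> levels [8 9 9 8 5]
Step 5: flows [1->0,2->0,0=3,3->4] -> levels [10 8 8 7 6]
Step 6: flows [0->1,0->2,0->3,3->4] -> levels [7 9 9 7 7]
Step 7: flows [1->0,2->0,0=3,3=4] -> levels [9 8 8 7 7]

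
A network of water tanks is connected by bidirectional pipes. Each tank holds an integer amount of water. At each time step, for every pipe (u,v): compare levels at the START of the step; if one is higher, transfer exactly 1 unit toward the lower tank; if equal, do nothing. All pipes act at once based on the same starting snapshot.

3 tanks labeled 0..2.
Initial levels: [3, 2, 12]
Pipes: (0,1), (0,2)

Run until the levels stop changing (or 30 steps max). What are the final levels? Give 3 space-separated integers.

Answer: 7 5 5

Derivation:
Step 1: flows [0->1,2->0] -> levels [3 3 11]
Step 2: flows [0=1,2->0] -> levels [4 3 10]
Step 3: flows [0->1,2->0] -> levels [4 4 9]
Step 4: flows [0=1,2->0] -> levels [5 4 8]
Step 5: flows [0->1,2->0] -> levels [5 5 7]
Step 6: flows [0=1,2->0] -> levels [6 5 6]
Step 7: flows [0->1,0=2] -> levels [5 6 6]
Step 8: flows [1->0,2->0] -> levels [7 5 5]
Step 9: flows [0->1,0->2] -> levels [5 6 6]
  -> period-2 cycle: step 9 state = step 7 state; never stabilizes
  -> state at step 30: (30-7) mod 2 = 1, same as step 8 -> [7 5 5]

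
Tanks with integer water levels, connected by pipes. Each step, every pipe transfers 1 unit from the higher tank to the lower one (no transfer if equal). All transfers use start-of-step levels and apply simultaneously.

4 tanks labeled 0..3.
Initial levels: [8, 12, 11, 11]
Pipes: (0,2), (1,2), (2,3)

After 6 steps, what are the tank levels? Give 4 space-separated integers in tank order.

Answer: 11 11 9 11

Derivation:
Step 1: flows [2->0,1->2,2=3] -> levels [9 11 11 11]
Step 2: flows [2->0,1=2,2=3] -> levels [10 11 10 11]
Step 3: flows [0=2,1->2,3->2] -> levels [10 10 12 10]
Step 4: flows [2->0,2->1,2->3] -> levels [11 11 9 11]
Step 5: flows [0->2,1->2,3->2] -> levels [10 10 12 10]
  -> period-2 cycle: step 5 state = step 3 state
  -> state at step 6: (6-3) mod 2 = 1, same as step 4 -> [11 11 9 11]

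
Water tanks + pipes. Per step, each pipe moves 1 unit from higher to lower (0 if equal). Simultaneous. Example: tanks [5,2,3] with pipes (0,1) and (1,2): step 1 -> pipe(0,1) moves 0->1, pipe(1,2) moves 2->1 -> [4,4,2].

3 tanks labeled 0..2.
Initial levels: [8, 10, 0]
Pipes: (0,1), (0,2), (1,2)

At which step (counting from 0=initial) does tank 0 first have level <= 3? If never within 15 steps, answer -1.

Answer: -1

Derivation:
Step 1: flows [1->0,0->2,1->2] -> levels [8 8 2]
Step 2: flows [0=1,0->2,1->2] -> levels [7 7 4]
Step 3: flows [0=1,0->2,1->2] -> levels [6 6 6]
Step 4: flows [0=1,0=2,1=2] -> levels [6 6 6]
  -> stable; tank 0 stays at 6 > 3
Tank 0 never reaches <=3 within 15 steps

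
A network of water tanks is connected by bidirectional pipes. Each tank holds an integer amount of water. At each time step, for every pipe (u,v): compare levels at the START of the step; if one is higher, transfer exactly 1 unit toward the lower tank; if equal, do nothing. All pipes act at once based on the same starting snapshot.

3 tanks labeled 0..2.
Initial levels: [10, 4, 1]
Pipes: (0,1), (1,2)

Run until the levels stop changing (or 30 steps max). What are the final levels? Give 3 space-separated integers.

Step 1: flows [0->1,1->2] -> levels [9 4 2]
Step 2: flows [0->1,1->2] -> levels [8 4 3]
Step 3: flows [0->1,1->2] -> levels [7 4 4]
Step 4: flows [0->1,1=2] -> levels [6 5 4]
Step 5: flows [0->1,1->2] -> levels [5 5 5]
Step 6: flows [0=1,1=2] -> levels [5 5 5]
  -> stable (no change)

Answer: 5 5 5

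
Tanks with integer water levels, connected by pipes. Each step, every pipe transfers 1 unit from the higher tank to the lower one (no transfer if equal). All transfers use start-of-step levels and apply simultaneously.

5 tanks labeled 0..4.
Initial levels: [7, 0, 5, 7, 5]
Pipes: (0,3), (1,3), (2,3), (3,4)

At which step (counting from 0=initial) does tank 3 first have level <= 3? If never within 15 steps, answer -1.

Step 1: flows [0=3,3->1,3->2,3->4] -> levels [7 1 6 4 6]
Step 2: flows [0->3,3->1,2->3,4->3] -> levels [6 2 5 6 5]
Step 3: flows [0=3,3->1,3->2,3->4] -> levels [6 3 6 3 6]
Tank 3 first reaches <=3 at step 3

Answer: 3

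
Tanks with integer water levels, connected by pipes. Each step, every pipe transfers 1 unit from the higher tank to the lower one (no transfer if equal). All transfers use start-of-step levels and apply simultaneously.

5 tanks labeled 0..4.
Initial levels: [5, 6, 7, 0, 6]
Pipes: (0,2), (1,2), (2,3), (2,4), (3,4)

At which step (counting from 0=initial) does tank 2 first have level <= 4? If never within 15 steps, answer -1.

Step 1: flows [2->0,2->1,2->3,2->4,4->3] -> levels [6 7 3 2 6]
Tank 2 first reaches <=4 at step 1

Answer: 1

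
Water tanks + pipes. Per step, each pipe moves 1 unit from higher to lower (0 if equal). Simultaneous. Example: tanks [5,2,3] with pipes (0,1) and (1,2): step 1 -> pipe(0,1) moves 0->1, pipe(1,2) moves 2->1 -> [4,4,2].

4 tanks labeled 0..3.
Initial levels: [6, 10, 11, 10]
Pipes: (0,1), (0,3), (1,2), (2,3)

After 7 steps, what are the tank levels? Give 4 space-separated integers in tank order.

Answer: 8 10 9 10

Derivation:
Step 1: flows [1->0,3->0,2->1,2->3] -> levels [8 10 9 10]
Step 2: flows [1->0,3->0,1->2,3->2] -> levels [10 8 11 8]
Step 3: flows [0->1,0->3,2->1,2->3] -> levels [8 10 9 10]
  -> period-2 cycle: step 3 state = step 1 state
  -> state at step 7: (7-1) mod 2 = 0, same as step 1 -> [8 10 9 10]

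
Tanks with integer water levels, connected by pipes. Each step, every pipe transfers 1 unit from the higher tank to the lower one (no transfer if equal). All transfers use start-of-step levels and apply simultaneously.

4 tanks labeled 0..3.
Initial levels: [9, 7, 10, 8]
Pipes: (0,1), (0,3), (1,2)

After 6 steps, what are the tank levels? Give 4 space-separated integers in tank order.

Answer: 9 8 9 8

Derivation:
Step 1: flows [0->1,0->3,2->1] -> levels [7 9 9 9]
Step 2: flows [1->0,3->0,1=2] -> levels [9 8 9 8]
Step 3: flows [0->1,0->3,2->1] -> levels [7 10 8 9]
Step 4: flows [1->0,3->0,1->2] -> levels [9 8 9 8]
  -> period-2 cycle: step 4 state = step 2 state
  -> state at step 6: (6-2) mod 2 = 0, same as step 2 -> [9 8 9 8]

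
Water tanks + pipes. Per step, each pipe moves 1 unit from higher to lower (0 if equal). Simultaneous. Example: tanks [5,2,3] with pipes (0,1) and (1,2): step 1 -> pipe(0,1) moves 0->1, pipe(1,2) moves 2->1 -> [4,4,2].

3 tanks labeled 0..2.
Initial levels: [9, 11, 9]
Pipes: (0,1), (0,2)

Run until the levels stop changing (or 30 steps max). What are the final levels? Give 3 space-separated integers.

Step 1: flows [1->0,0=2] -> levels [10 10 9]
Step 2: flows [0=1,0->2] -> levels [9 10 10]
Step 3: flows [1->0,2->0] -> levels [11 9 9]
Step 4: flows [0->1,0->2] -> levels [9 10 10]
  -> period-2 cycle: step 4 state = step 2 state; never stabilizes
  -> state at step 30: (30-2) mod 2 = 0, same as step 2 -> [9 10 10]

Answer: 9 10 10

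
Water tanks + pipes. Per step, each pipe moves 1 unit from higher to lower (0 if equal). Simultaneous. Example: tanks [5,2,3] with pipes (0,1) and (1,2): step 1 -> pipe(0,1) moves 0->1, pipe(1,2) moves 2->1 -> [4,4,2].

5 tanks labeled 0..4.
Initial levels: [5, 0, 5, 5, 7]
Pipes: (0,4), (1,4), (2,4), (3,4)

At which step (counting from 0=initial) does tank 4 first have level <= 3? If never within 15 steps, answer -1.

Step 1: flows [4->0,4->1,4->2,4->3] -> levels [6 1 6 6 3]
Tank 4 first reaches <=3 at step 1

Answer: 1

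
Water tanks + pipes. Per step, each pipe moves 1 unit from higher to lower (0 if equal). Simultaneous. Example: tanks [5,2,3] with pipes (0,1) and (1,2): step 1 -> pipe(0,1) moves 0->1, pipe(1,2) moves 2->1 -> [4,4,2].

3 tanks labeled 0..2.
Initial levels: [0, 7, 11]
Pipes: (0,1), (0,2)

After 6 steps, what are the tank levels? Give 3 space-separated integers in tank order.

Step 1: flows [1->0,2->0] -> levels [2 6 10]
Step 2: flows [1->0,2->0] -> levels [4 5 9]
Step 3: flows [1->0,2->0] -> levels [6 4 8]
Step 4: flows [0->1,2->0] -> levels [6 5 7]
Step 5: flows [0->1,2->0] -> levels [6 6 6]
Step 6: flows [0=1,0=2] -> levels [6 6 6]

Answer: 6 6 6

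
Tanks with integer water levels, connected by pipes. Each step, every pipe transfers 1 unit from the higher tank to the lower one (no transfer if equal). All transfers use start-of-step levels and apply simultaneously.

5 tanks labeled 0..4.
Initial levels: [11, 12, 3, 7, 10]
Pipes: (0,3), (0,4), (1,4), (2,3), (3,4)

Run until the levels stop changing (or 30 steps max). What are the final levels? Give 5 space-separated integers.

Step 1: flows [0->3,0->4,1->4,3->2,4->3] -> levels [9 11 4 8 11]
Step 2: flows [0->3,4->0,1=4,3->2,4->3] -> levels [9 11 5 9 9]
Step 3: flows [0=3,0=4,1->4,3->2,3=4] -> levels [9 10 6 8 10]
Step 4: flows [0->3,4->0,1=4,3->2,4->3] -> levels [9 10 7 9 8]
Step 5: flows [0=3,0->4,1->4,3->2,3->4] -> levels [8 9 8 7 11]
Step 6: flows [0->3,4->0,4->1,2->3,4->3] -> levels [8 10 7 10 8]
Step 7: flows [3->0,0=4,1->4,3->2,3->4] -> levels [9 9 8 7 10]
Step 8: flows [0->3,4->0,4->1,2->3,4->3] -> levels [9 10 7 10 7]
Step 9: flows [3->0,0->4,1->4,3->2,3->4] -> levels [9 9 8 7 10]
  -> period-2 cycle: step 9 state = step 7 state; never stabilizes
  -> state at step 30: (30-7) mod 2 = 1, same as step 8 -> [9 10 7 10 7]

Answer: 9 10 7 10 7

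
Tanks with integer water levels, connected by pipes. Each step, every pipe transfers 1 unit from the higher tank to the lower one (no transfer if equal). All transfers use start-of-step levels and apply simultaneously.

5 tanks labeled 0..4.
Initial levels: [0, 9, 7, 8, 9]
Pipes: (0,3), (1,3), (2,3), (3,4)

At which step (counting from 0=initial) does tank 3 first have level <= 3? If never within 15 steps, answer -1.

Answer: -1

Derivation:
Step 1: flows [3->0,1->3,3->2,4->3] -> levels [1 8 8 8 8]
Step 2: flows [3->0,1=3,2=3,3=4] -> levels [2 8 8 7 8]
Step 3: flows [3->0,1->3,2->3,4->3] -> levels [3 7 7 9 7]
Step 4: flows [3->0,3->1,3->2,3->4] -> levels [4 8 8 5 8]
Step 5: flows [3->0,1->3,2->3,4->3] -> levels [5 7 7 7 7]
Step 6: flows [3->0,1=3,2=3,3=4] -> levels [6 7 7 6 7]
Step 7: flows [0=3,1->3,2->3,4->3] -> levels [6 6 6 9 6]
Step 8: flows [3->0,3->1,3->2,3->4] -> levels [7 7 7 5 7]
Step 9: flows [0->3,1->3,2->3,4->3] -> levels [6 6 6 9 6]
  -> period-2 cycle (repeats step 7); tank 3 never drops to <=3
Tank 3 never reaches <=3 within 15 steps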